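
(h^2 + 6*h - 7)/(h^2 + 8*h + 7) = (h - 1)/(h + 1)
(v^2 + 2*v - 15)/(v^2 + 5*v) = (v - 3)/v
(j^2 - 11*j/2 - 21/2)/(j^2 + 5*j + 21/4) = 2*(j - 7)/(2*j + 7)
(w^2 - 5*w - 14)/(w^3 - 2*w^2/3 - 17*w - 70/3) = 3*(w - 7)/(3*w^2 - 8*w - 35)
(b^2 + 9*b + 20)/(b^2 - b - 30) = (b + 4)/(b - 6)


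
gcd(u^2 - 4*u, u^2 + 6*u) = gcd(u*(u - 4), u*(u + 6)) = u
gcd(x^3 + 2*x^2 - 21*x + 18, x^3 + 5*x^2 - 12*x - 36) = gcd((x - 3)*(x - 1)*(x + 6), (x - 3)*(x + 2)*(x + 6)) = x^2 + 3*x - 18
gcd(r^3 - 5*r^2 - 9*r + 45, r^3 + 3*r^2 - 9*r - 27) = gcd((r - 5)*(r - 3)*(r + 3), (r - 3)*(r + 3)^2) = r^2 - 9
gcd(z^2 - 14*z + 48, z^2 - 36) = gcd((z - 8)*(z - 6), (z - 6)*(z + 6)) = z - 6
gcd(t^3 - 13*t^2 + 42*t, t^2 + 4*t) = t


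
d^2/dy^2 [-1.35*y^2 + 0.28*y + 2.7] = -2.70000000000000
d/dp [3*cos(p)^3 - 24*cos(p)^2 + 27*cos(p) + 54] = 3*(-3*cos(p)^2 + 16*cos(p) - 9)*sin(p)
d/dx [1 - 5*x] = -5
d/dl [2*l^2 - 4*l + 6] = 4*l - 4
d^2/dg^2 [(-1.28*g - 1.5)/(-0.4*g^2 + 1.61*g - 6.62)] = ((2.9216 - 3.072*g)*(0.4*g^2 - 1.61*g + 6.62) + (0.8*g - 1.61)*(1.28*g + 1.5)*(1.6*g - 3.22))/(0.4*g^2 - 1.61*g + 6.62)^3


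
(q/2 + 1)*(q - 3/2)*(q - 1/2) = q^3/2 - 13*q/8 + 3/4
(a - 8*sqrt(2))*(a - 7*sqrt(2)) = a^2 - 15*sqrt(2)*a + 112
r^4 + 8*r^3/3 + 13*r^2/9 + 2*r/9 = r*(r + 1/3)^2*(r + 2)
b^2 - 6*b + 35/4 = (b - 7/2)*(b - 5/2)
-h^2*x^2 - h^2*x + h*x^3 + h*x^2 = x*(-h + x)*(h*x + h)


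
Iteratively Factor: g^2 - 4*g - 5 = (g - 5)*(g + 1)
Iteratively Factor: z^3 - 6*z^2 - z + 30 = (z - 3)*(z^2 - 3*z - 10) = (z - 5)*(z - 3)*(z + 2)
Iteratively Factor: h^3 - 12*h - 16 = (h - 4)*(h^2 + 4*h + 4) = (h - 4)*(h + 2)*(h + 2)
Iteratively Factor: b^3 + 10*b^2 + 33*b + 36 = (b + 4)*(b^2 + 6*b + 9) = (b + 3)*(b + 4)*(b + 3)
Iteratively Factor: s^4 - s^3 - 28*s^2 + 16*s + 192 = (s - 4)*(s^3 + 3*s^2 - 16*s - 48) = (s - 4)*(s + 3)*(s^2 - 16) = (s - 4)*(s + 3)*(s + 4)*(s - 4)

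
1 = 1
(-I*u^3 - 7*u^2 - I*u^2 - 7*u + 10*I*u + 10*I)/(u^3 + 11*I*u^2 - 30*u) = (-I*u^3 - u^2*(7 + I) + u*(-7 + 10*I) + 10*I)/(u*(u^2 + 11*I*u - 30))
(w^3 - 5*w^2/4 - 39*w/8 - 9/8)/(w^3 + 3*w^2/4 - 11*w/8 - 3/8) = (w - 3)/(w - 1)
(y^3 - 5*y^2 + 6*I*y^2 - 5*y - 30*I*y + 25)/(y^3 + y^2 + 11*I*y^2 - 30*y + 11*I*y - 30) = (y^2 + y*(-5 + I) - 5*I)/(y^2 + y*(1 + 6*I) + 6*I)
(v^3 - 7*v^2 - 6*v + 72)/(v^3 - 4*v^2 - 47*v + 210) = (v^2 - v - 12)/(v^2 + 2*v - 35)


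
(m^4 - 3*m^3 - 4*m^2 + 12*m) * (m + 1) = m^5 - 2*m^4 - 7*m^3 + 8*m^2 + 12*m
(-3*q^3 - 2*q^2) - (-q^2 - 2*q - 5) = -3*q^3 - q^2 + 2*q + 5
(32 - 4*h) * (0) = 0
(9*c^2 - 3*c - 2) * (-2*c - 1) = -18*c^3 - 3*c^2 + 7*c + 2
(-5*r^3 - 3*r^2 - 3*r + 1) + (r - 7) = -5*r^3 - 3*r^2 - 2*r - 6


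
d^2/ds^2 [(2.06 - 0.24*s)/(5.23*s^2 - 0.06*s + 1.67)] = (-(0.24*s - 2.06)*(10.46*s - 0.06)*(20.92*s - 0.12) + (7.5312*s - 21.5764)*(5.23*s^2 - 0.06*s + 1.67))/(5.23*s^2 - 0.06*s + 1.67)^3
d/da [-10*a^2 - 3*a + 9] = -20*a - 3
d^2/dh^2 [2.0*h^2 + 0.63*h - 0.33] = 4.00000000000000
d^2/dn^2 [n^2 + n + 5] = 2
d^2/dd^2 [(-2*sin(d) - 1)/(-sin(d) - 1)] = (sin(d) - 2)/(sin(d) + 1)^2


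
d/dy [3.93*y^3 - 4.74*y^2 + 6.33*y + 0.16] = 11.79*y^2 - 9.48*y + 6.33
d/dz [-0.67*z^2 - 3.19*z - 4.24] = -1.34*z - 3.19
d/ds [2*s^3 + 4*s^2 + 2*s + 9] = 6*s^2 + 8*s + 2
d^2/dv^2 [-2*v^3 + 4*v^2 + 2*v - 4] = 8 - 12*v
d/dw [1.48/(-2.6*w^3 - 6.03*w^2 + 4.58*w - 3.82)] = (11.544*w^2 + 17.8488*w - 6.7784)/(2.6*w^3 + 6.03*w^2 - 4.58*w + 3.82)^2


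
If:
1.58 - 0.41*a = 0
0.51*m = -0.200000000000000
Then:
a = 3.85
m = -0.39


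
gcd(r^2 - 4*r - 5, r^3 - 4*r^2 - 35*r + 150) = r - 5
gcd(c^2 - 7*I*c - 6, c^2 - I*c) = c - I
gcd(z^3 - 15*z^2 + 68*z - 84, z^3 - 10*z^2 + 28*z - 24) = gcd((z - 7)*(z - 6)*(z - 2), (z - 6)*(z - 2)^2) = z^2 - 8*z + 12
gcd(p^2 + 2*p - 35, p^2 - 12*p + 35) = p - 5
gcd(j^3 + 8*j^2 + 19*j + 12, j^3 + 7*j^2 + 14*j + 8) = j^2 + 5*j + 4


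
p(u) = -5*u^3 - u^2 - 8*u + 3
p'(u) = -15*u^2 - 2*u - 8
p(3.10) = -180.36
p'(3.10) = -158.35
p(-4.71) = 540.93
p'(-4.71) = -331.34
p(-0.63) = 8.89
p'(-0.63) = -12.69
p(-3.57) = 246.31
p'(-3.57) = -192.03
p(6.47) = -1444.82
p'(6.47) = -648.85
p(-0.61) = 8.64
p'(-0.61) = -12.36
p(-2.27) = 74.49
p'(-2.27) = -80.75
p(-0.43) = 6.65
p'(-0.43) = -9.91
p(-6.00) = 1095.00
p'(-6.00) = -536.00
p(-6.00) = 1095.00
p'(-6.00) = -536.00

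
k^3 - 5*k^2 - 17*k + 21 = (k - 7)*(k - 1)*(k + 3)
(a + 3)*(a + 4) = a^2 + 7*a + 12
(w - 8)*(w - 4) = w^2 - 12*w + 32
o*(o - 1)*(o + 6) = o^3 + 5*o^2 - 6*o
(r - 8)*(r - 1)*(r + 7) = r^3 - 2*r^2 - 55*r + 56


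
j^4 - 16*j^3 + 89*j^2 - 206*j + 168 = (j - 7)*(j - 4)*(j - 3)*(j - 2)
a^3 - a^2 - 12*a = a*(a - 4)*(a + 3)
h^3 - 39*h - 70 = (h - 7)*(h + 2)*(h + 5)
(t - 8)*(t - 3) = t^2 - 11*t + 24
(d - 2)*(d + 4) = d^2 + 2*d - 8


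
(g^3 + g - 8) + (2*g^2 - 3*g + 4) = g^3 + 2*g^2 - 2*g - 4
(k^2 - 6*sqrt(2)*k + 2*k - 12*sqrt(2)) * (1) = k^2 - 6*sqrt(2)*k + 2*k - 12*sqrt(2)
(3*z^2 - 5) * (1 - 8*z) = -24*z^3 + 3*z^2 + 40*z - 5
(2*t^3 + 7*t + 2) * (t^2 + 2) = 2*t^5 + 11*t^3 + 2*t^2 + 14*t + 4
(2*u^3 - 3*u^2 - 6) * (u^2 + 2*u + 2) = 2*u^5 + u^4 - 2*u^3 - 12*u^2 - 12*u - 12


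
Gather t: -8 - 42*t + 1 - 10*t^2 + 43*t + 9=-10*t^2 + t + 2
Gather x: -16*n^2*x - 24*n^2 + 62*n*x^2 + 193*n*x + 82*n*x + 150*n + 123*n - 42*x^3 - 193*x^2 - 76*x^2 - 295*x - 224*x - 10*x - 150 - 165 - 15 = -24*n^2 + 273*n - 42*x^3 + x^2*(62*n - 269) + x*(-16*n^2 + 275*n - 529) - 330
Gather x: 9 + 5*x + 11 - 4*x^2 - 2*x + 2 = -4*x^2 + 3*x + 22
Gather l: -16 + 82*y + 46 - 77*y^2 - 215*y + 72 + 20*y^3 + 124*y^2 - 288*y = 20*y^3 + 47*y^2 - 421*y + 102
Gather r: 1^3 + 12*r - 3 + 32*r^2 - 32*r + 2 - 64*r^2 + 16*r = -32*r^2 - 4*r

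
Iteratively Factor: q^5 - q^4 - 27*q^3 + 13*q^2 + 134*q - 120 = (q + 4)*(q^4 - 5*q^3 - 7*q^2 + 41*q - 30) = (q - 5)*(q + 4)*(q^3 - 7*q + 6) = (q - 5)*(q - 1)*(q + 4)*(q^2 + q - 6) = (q - 5)*(q - 2)*(q - 1)*(q + 4)*(q + 3)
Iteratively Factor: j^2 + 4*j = (j)*(j + 4)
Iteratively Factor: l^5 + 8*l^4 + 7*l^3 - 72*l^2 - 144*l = (l - 3)*(l^4 + 11*l^3 + 40*l^2 + 48*l) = l*(l - 3)*(l^3 + 11*l^2 + 40*l + 48) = l*(l - 3)*(l + 4)*(l^2 + 7*l + 12) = l*(l - 3)*(l + 3)*(l + 4)*(l + 4)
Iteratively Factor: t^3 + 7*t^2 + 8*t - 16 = (t - 1)*(t^2 + 8*t + 16) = (t - 1)*(t + 4)*(t + 4)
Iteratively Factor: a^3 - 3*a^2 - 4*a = (a - 4)*(a^2 + a) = (a - 4)*(a + 1)*(a)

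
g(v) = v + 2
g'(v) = 1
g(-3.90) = -1.90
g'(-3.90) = 1.00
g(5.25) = 7.25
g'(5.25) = 1.00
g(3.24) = 5.24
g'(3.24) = 1.00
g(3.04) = 5.04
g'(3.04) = 1.00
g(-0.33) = 1.67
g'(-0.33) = 1.00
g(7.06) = 9.06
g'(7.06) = 1.00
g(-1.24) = 0.76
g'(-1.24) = 1.00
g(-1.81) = 0.19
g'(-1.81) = 1.00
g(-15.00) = -13.00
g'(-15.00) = 1.00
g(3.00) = 5.00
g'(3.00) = 1.00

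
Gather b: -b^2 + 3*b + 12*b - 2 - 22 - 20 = -b^2 + 15*b - 44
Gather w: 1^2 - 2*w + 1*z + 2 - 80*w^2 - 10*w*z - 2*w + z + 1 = -80*w^2 + w*(-10*z - 4) + 2*z + 4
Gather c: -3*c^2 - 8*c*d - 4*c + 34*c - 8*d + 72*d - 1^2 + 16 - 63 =-3*c^2 + c*(30 - 8*d) + 64*d - 48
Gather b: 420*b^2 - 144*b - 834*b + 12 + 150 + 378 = 420*b^2 - 978*b + 540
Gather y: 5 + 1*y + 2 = y + 7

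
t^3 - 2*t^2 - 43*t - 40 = (t - 8)*(t + 1)*(t + 5)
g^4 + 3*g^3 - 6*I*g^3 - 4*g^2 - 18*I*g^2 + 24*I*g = g*(g - 1)*(g + 4)*(g - 6*I)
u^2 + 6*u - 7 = (u - 1)*(u + 7)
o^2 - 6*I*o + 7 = (o - 7*I)*(o + I)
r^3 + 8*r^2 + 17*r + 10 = (r + 1)*(r + 2)*(r + 5)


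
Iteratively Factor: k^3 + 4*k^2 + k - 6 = (k + 3)*(k^2 + k - 2) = (k + 2)*(k + 3)*(k - 1)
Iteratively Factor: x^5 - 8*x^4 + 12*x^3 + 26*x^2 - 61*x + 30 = (x - 1)*(x^4 - 7*x^3 + 5*x^2 + 31*x - 30) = (x - 1)^2*(x^3 - 6*x^2 - x + 30) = (x - 1)^2*(x + 2)*(x^2 - 8*x + 15) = (x - 3)*(x - 1)^2*(x + 2)*(x - 5)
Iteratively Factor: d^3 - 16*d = (d + 4)*(d^2 - 4*d) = (d - 4)*(d + 4)*(d)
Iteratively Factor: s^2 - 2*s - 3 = (s - 3)*(s + 1)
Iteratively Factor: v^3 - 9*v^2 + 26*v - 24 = (v - 4)*(v^2 - 5*v + 6) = (v - 4)*(v - 3)*(v - 2)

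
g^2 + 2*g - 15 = (g - 3)*(g + 5)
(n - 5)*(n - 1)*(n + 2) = n^3 - 4*n^2 - 7*n + 10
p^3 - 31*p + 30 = (p - 5)*(p - 1)*(p + 6)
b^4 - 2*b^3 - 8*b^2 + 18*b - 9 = (b - 3)*(b - 1)^2*(b + 3)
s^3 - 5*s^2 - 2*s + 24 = (s - 4)*(s - 3)*(s + 2)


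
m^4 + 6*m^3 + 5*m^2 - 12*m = m*(m - 1)*(m + 3)*(m + 4)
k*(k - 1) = k^2 - k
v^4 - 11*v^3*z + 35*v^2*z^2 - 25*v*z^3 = v*(v - 5*z)^2*(v - z)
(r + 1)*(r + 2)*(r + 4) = r^3 + 7*r^2 + 14*r + 8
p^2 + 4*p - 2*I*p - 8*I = (p + 4)*(p - 2*I)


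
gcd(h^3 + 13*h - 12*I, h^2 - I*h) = h - I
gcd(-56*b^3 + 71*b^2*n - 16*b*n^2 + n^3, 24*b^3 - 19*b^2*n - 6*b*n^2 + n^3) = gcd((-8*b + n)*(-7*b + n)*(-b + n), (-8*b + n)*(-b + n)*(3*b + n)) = 8*b^2 - 9*b*n + n^2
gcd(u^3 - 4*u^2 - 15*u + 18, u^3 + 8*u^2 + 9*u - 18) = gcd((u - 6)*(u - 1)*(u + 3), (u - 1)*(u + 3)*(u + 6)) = u^2 + 2*u - 3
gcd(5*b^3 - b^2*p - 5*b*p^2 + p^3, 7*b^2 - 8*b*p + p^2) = -b + p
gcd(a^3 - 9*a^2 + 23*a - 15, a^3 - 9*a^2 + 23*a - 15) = a^3 - 9*a^2 + 23*a - 15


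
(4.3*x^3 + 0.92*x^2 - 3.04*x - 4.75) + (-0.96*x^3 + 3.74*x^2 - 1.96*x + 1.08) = 3.34*x^3 + 4.66*x^2 - 5.0*x - 3.67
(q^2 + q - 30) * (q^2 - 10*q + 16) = q^4 - 9*q^3 - 24*q^2 + 316*q - 480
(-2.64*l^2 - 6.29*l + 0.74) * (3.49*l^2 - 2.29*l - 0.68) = -9.2136*l^4 - 15.9065*l^3 + 18.7819*l^2 + 2.5826*l - 0.5032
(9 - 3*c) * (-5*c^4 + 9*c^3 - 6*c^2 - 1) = 15*c^5 - 72*c^4 + 99*c^3 - 54*c^2 + 3*c - 9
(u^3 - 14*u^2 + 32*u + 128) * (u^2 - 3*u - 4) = u^5 - 17*u^4 + 70*u^3 + 88*u^2 - 512*u - 512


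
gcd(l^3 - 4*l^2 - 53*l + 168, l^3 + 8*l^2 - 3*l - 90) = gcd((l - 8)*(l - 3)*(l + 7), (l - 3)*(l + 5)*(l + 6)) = l - 3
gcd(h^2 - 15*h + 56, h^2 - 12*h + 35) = h - 7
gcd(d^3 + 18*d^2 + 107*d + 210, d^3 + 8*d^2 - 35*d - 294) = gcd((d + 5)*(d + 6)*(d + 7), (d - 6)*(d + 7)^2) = d + 7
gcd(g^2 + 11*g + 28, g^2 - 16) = g + 4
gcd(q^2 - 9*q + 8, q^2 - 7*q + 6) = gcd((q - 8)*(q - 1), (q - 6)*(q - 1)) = q - 1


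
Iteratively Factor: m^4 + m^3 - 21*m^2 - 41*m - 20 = (m + 1)*(m^3 - 21*m - 20) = (m + 1)^2*(m^2 - m - 20) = (m - 5)*(m + 1)^2*(m + 4)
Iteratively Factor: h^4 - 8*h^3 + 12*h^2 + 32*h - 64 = (h + 2)*(h^3 - 10*h^2 + 32*h - 32) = (h - 2)*(h + 2)*(h^2 - 8*h + 16) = (h - 4)*(h - 2)*(h + 2)*(h - 4)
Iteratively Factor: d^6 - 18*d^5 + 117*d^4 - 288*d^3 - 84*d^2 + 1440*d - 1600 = (d - 5)*(d^5 - 13*d^4 + 52*d^3 - 28*d^2 - 224*d + 320) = (d - 5)*(d + 2)*(d^4 - 15*d^3 + 82*d^2 - 192*d + 160) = (d - 5)^2*(d + 2)*(d^3 - 10*d^2 + 32*d - 32) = (d - 5)^2*(d - 4)*(d + 2)*(d^2 - 6*d + 8) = (d - 5)^2*(d - 4)*(d - 2)*(d + 2)*(d - 4)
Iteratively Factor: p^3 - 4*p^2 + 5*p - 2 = (p - 1)*(p^2 - 3*p + 2) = (p - 1)^2*(p - 2)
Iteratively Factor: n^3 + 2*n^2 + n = (n + 1)*(n^2 + n) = n*(n + 1)*(n + 1)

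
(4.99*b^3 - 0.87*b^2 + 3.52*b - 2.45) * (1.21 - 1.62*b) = -8.0838*b^4 + 7.4473*b^3 - 6.7551*b^2 + 8.2282*b - 2.9645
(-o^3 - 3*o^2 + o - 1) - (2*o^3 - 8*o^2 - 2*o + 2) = -3*o^3 + 5*o^2 + 3*o - 3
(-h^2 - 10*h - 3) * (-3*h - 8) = 3*h^3 + 38*h^2 + 89*h + 24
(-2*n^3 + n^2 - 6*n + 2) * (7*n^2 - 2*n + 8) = -14*n^5 + 11*n^4 - 60*n^3 + 34*n^2 - 52*n + 16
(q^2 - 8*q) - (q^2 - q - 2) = 2 - 7*q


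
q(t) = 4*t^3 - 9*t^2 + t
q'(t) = 12*t^2 - 18*t + 1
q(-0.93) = -11.93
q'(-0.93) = 28.12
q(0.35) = -0.58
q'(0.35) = -3.83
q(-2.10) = -78.83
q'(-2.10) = 91.72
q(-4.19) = -456.44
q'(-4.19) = 287.09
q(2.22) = 1.63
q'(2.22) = 20.18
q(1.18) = -4.78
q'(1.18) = -3.53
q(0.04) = 0.03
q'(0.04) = 0.30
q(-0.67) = -5.91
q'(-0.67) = 18.45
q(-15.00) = -15540.00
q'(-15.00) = 2971.00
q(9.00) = 2196.00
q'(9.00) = 811.00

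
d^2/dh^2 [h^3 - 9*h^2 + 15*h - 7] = 6*h - 18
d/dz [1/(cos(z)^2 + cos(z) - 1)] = (2*cos(z) + 1)*sin(z)/(-sin(z)^2 + cos(z))^2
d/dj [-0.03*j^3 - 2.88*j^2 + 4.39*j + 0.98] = -0.09*j^2 - 5.76*j + 4.39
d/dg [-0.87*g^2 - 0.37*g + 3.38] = -1.74*g - 0.37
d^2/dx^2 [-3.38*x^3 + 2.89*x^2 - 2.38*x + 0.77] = 5.78 - 20.28*x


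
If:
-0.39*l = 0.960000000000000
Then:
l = -2.46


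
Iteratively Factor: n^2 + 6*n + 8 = (n + 2)*(n + 4)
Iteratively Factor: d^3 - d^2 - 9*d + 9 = (d + 3)*(d^2 - 4*d + 3) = (d - 3)*(d + 3)*(d - 1)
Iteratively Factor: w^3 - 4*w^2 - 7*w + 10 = (w - 1)*(w^2 - 3*w - 10) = (w - 1)*(w + 2)*(w - 5)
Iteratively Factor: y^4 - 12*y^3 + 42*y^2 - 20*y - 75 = (y - 3)*(y^3 - 9*y^2 + 15*y + 25) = (y - 5)*(y - 3)*(y^2 - 4*y - 5) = (y - 5)*(y - 3)*(y + 1)*(y - 5)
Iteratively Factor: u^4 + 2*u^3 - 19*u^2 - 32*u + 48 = (u + 3)*(u^3 - u^2 - 16*u + 16) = (u - 4)*(u + 3)*(u^2 + 3*u - 4) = (u - 4)*(u + 3)*(u + 4)*(u - 1)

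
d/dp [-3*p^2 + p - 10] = 1 - 6*p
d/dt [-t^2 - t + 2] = -2*t - 1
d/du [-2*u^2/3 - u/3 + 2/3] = -4*u/3 - 1/3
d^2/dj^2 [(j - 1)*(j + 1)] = 2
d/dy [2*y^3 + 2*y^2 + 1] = 2*y*(3*y + 2)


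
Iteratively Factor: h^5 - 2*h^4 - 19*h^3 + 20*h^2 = (h - 1)*(h^4 - h^3 - 20*h^2) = h*(h - 1)*(h^3 - h^2 - 20*h) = h*(h - 5)*(h - 1)*(h^2 + 4*h) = h^2*(h - 5)*(h - 1)*(h + 4)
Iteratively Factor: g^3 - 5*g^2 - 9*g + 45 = (g + 3)*(g^2 - 8*g + 15) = (g - 3)*(g + 3)*(g - 5)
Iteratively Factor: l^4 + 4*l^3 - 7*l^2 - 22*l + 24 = (l + 3)*(l^3 + l^2 - 10*l + 8) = (l - 1)*(l + 3)*(l^2 + 2*l - 8) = (l - 2)*(l - 1)*(l + 3)*(l + 4)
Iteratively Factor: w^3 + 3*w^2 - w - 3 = (w + 3)*(w^2 - 1) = (w - 1)*(w + 3)*(w + 1)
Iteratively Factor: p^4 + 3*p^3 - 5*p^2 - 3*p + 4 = (p + 1)*(p^3 + 2*p^2 - 7*p + 4) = (p + 1)*(p + 4)*(p^2 - 2*p + 1) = (p - 1)*(p + 1)*(p + 4)*(p - 1)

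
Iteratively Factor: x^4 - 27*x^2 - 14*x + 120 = (x - 2)*(x^3 + 2*x^2 - 23*x - 60) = (x - 2)*(x + 4)*(x^2 - 2*x - 15) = (x - 5)*(x - 2)*(x + 4)*(x + 3)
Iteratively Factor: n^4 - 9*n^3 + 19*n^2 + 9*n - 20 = (n - 1)*(n^3 - 8*n^2 + 11*n + 20) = (n - 5)*(n - 1)*(n^2 - 3*n - 4) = (n - 5)*(n - 1)*(n + 1)*(n - 4)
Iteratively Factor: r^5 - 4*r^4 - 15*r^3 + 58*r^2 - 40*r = (r - 5)*(r^4 + r^3 - 10*r^2 + 8*r) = (r - 5)*(r - 1)*(r^3 + 2*r^2 - 8*r) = (r - 5)*(r - 1)*(r + 4)*(r^2 - 2*r) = r*(r - 5)*(r - 1)*(r + 4)*(r - 2)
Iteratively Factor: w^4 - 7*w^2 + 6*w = (w + 3)*(w^3 - 3*w^2 + 2*w) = (w - 1)*(w + 3)*(w^2 - 2*w) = w*(w - 1)*(w + 3)*(w - 2)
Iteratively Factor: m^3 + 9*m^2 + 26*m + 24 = (m + 3)*(m^2 + 6*m + 8) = (m + 2)*(m + 3)*(m + 4)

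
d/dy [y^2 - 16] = 2*y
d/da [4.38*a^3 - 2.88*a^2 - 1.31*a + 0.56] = 13.14*a^2 - 5.76*a - 1.31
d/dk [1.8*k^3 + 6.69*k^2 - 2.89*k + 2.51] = 5.4*k^2 + 13.38*k - 2.89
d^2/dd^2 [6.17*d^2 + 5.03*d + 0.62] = 12.3400000000000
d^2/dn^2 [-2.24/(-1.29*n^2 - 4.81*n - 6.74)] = (-7.455168*n^2 - 27.797952*n + 2.24*(2.58*n + 4.81)*(5.16*n + 9.62) - 38.951808)/(1.29*n^2 + 4.81*n + 6.74)^3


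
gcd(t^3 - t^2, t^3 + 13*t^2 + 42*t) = t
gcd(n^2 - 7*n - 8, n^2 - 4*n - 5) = n + 1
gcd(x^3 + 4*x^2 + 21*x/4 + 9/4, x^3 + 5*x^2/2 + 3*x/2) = x^2 + 5*x/2 + 3/2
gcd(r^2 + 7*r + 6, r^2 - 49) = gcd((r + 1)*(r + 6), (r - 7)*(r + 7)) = 1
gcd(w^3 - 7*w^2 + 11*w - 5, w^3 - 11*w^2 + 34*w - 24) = w - 1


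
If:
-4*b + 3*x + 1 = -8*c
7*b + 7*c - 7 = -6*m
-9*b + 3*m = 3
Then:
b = 7*x/76 + 5/76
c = -25*x/76 - 7/76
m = 21*x/76 + 91/76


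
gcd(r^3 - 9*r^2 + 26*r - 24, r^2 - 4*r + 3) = r - 3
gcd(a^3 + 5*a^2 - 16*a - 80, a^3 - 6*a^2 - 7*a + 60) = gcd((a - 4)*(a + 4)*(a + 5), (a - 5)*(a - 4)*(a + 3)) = a - 4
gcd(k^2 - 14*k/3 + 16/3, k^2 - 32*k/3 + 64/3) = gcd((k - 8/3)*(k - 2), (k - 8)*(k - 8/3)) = k - 8/3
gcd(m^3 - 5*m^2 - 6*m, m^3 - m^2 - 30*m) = m^2 - 6*m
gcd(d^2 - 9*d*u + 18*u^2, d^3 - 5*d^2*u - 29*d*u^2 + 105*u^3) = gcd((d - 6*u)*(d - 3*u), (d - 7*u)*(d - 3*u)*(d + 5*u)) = -d + 3*u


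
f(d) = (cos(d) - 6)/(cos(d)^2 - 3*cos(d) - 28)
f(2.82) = 0.29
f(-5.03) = 0.20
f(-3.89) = 0.27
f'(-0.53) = -0.02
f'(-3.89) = 0.06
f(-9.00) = 0.28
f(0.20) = 0.17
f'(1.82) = 0.06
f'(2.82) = 0.03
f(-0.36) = 0.17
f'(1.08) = 0.04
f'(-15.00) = -0.06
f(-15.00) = 0.27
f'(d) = (2*sin(d)*cos(d) - 3*sin(d))*(cos(d) - 6)/(cos(d)^2 - 3*cos(d) - 28)^2 - sin(d)/(cos(d)^2 - 3*cos(d) - 28)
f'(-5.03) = 0.05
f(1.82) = 0.23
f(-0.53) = 0.17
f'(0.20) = 0.01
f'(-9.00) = -0.04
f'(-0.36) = -0.01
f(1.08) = 0.19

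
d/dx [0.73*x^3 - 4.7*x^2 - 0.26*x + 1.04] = 2.19*x^2 - 9.4*x - 0.26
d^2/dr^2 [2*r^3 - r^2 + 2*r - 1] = 12*r - 2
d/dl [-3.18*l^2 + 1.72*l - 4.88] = 1.72 - 6.36*l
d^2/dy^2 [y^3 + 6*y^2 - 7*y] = 6*y + 12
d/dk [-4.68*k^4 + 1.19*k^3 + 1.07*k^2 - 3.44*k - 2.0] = -18.72*k^3 + 3.57*k^2 + 2.14*k - 3.44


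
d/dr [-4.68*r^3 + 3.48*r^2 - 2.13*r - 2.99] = -14.04*r^2 + 6.96*r - 2.13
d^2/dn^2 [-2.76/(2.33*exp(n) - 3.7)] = (-14.983764*exp(n) - 23.79396)*exp(n)/(2.33*exp(n) - 3.7)^3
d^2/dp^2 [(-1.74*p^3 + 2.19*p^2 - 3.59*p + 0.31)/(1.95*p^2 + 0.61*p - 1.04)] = (-7.105427357601e-15*p^5 - 7.105427357601e-15*p^4 - 40.864308*p^3 + 40.343706*p^2 - 52.762554*p + 1.670478)/(7.414875*p^6 + 6.958575*p^5 - 9.687015*p^4 - 7.195499*p^3 + 5.166408*p^2 + 1.979328*p - 1.124864)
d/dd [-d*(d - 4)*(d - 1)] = -3*d^2 + 10*d - 4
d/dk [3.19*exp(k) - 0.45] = 3.19*exp(k)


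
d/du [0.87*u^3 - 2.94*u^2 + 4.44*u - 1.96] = 2.61*u^2 - 5.88*u + 4.44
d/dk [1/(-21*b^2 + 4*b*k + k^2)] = 2*(-2*b - k)/(-21*b^2 + 4*b*k + k^2)^2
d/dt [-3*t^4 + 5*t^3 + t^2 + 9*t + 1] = -12*t^3 + 15*t^2 + 2*t + 9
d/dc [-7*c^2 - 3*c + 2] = -14*c - 3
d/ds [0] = 0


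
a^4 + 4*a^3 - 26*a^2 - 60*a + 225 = (a - 3)^2*(a + 5)^2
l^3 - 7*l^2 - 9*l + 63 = (l - 7)*(l - 3)*(l + 3)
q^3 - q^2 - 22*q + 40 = (q - 4)*(q - 2)*(q + 5)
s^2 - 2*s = s*(s - 2)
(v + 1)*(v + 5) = v^2 + 6*v + 5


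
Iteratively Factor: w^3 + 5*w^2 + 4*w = (w + 4)*(w^2 + w) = (w + 1)*(w + 4)*(w)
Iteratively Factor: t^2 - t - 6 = (t + 2)*(t - 3)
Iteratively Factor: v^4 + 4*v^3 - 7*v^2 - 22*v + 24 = (v + 3)*(v^3 + v^2 - 10*v + 8) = (v - 2)*(v + 3)*(v^2 + 3*v - 4) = (v - 2)*(v + 3)*(v + 4)*(v - 1)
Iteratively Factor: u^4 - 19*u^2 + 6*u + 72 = (u - 3)*(u^3 + 3*u^2 - 10*u - 24) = (u - 3)^2*(u^2 + 6*u + 8) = (u - 3)^2*(u + 4)*(u + 2)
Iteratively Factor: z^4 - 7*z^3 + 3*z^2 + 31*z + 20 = (z + 1)*(z^3 - 8*z^2 + 11*z + 20) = (z - 5)*(z + 1)*(z^2 - 3*z - 4) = (z - 5)*(z + 1)^2*(z - 4)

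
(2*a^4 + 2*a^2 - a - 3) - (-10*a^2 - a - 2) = 2*a^4 + 12*a^2 - 1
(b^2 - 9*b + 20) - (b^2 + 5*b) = 20 - 14*b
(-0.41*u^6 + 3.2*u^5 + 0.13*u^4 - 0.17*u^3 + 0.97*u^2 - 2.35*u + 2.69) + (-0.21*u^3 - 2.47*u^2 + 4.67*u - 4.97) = -0.41*u^6 + 3.2*u^5 + 0.13*u^4 - 0.38*u^3 - 1.5*u^2 + 2.32*u - 2.28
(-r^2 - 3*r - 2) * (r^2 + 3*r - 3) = -r^4 - 6*r^3 - 8*r^2 + 3*r + 6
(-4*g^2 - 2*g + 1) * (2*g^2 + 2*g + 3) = -8*g^4 - 12*g^3 - 14*g^2 - 4*g + 3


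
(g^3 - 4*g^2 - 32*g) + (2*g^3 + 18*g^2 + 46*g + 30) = 3*g^3 + 14*g^2 + 14*g + 30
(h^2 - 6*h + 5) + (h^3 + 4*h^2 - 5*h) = h^3 + 5*h^2 - 11*h + 5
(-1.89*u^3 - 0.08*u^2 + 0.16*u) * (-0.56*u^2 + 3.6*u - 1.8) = 1.0584*u^5 - 6.7592*u^4 + 3.0244*u^3 + 0.72*u^2 - 0.288*u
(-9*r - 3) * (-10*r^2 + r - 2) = 90*r^3 + 21*r^2 + 15*r + 6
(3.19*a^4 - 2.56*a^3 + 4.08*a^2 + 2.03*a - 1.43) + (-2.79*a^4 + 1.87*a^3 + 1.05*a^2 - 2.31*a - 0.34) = 0.4*a^4 - 0.69*a^3 + 5.13*a^2 - 0.28*a - 1.77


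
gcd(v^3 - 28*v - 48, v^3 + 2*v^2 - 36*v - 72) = v^2 - 4*v - 12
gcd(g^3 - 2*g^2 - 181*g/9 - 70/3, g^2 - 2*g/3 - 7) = g + 7/3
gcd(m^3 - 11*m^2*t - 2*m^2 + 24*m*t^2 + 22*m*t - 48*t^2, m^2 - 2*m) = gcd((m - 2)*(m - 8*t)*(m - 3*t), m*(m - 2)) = m - 2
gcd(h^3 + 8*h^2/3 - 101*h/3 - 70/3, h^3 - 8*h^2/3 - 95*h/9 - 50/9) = h^2 - 13*h/3 - 10/3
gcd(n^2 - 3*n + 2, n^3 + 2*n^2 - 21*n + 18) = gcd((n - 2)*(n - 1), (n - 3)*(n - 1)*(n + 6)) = n - 1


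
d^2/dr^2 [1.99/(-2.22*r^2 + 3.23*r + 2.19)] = (-19.615032*r^2 + 28.538988*r + 1.99*(4.44*r - 3.23)*(8.88*r - 6.46) + 19.349964)/(-2.22*r^2 + 3.23*r + 2.19)^3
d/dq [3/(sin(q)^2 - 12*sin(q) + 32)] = 6*(6 - sin(q))*cos(q)/(sin(q)^2 - 12*sin(q) + 32)^2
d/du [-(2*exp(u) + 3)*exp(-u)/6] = exp(-u)/2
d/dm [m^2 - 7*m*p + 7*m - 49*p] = 2*m - 7*p + 7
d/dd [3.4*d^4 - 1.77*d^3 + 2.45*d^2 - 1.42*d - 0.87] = 13.6*d^3 - 5.31*d^2 + 4.9*d - 1.42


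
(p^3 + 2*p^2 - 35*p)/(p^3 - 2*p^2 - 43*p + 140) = p/(p - 4)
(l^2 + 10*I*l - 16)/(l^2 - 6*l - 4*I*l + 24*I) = (l^2 + 10*I*l - 16)/(l^2 - 6*l - 4*I*l + 24*I)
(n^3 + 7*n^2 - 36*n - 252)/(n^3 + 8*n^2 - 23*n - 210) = (n - 6)/(n - 5)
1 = 1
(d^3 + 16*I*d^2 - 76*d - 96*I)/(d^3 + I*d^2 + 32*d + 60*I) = (d^2 + 14*I*d - 48)/(d^2 - I*d + 30)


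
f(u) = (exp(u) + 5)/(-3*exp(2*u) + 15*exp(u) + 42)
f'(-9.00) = 0.00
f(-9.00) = 0.12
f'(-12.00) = 0.00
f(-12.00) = 0.12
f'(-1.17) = -0.00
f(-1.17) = 0.11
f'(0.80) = 0.03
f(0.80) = 0.12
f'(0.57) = 0.01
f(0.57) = 0.11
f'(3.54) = 0.02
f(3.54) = -0.01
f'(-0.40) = -0.00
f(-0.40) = 0.11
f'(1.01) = 0.05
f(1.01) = 0.13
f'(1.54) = 0.37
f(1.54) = 0.21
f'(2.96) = 0.05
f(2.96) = -0.03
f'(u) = (exp(u) + 5)*(6*exp(2*u) - 15*exp(u))/(-3*exp(2*u) + 15*exp(u) + 42)^2 + exp(u)/(-3*exp(2*u) + 15*exp(u) + 42) = ((exp(u) + 5)*(2*exp(u) - 5) - exp(2*u) + 5*exp(u) + 14)*exp(u)/(3*(-exp(2*u) + 5*exp(u) + 14)^2)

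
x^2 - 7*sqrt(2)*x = x*(x - 7*sqrt(2))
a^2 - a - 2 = (a - 2)*(a + 1)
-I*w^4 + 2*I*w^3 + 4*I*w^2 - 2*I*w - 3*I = (w - 3)*(w - 1)*(w + 1)*(-I*w - I)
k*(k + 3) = k^2 + 3*k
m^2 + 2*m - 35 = (m - 5)*(m + 7)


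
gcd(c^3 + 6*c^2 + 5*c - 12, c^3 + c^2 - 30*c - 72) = c^2 + 7*c + 12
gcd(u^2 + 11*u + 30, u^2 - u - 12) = 1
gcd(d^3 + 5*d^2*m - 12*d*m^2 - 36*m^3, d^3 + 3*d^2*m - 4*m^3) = d + 2*m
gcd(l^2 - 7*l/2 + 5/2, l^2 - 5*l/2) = l - 5/2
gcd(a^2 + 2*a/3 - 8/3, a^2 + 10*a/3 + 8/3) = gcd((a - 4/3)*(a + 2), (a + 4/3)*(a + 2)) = a + 2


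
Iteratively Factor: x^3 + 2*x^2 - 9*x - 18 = (x - 3)*(x^2 + 5*x + 6) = (x - 3)*(x + 2)*(x + 3)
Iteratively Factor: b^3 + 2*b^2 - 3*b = (b)*(b^2 + 2*b - 3) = b*(b - 1)*(b + 3)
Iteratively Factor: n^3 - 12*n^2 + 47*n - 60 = (n - 4)*(n^2 - 8*n + 15) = (n - 4)*(n - 3)*(n - 5)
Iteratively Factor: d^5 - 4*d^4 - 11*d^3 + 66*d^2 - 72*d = (d - 2)*(d^4 - 2*d^3 - 15*d^2 + 36*d) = (d - 3)*(d - 2)*(d^3 + d^2 - 12*d) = (d - 3)*(d - 2)*(d + 4)*(d^2 - 3*d) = (d - 3)^2*(d - 2)*(d + 4)*(d)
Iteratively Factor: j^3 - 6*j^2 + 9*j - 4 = (j - 1)*(j^2 - 5*j + 4) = (j - 4)*(j - 1)*(j - 1)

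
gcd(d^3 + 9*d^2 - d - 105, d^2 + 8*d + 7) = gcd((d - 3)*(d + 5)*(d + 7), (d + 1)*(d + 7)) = d + 7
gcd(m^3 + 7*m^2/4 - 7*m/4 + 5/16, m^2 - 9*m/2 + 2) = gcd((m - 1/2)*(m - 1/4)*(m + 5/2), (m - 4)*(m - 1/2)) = m - 1/2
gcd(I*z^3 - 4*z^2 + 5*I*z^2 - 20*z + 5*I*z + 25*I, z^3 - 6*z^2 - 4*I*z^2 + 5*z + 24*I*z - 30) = 1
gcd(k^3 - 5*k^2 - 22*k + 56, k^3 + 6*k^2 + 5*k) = 1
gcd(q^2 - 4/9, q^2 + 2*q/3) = q + 2/3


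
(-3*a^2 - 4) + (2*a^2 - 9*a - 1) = -a^2 - 9*a - 5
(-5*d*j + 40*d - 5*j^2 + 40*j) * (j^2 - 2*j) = -5*d*j^3 + 50*d*j^2 - 80*d*j - 5*j^4 + 50*j^3 - 80*j^2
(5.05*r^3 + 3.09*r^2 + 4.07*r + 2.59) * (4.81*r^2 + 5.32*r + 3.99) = 24.2905*r^5 + 41.7289*r^4 + 56.165*r^3 + 46.4394*r^2 + 30.0181*r + 10.3341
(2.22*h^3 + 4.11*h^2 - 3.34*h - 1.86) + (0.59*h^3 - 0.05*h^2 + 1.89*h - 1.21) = 2.81*h^3 + 4.06*h^2 - 1.45*h - 3.07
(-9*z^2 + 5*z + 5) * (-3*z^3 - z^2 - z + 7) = 27*z^5 - 6*z^4 - 11*z^3 - 73*z^2 + 30*z + 35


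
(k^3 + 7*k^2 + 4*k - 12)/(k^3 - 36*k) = (k^2 + k - 2)/(k*(k - 6))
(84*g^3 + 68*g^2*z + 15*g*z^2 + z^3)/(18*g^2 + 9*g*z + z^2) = (14*g^2 + 9*g*z + z^2)/(3*g + z)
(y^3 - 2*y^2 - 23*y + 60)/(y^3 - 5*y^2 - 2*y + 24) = (y + 5)/(y + 2)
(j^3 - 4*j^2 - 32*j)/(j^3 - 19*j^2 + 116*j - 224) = j*(j + 4)/(j^2 - 11*j + 28)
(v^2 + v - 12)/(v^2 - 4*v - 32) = (v - 3)/(v - 8)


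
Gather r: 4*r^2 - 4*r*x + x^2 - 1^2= 4*r^2 - 4*r*x + x^2 - 1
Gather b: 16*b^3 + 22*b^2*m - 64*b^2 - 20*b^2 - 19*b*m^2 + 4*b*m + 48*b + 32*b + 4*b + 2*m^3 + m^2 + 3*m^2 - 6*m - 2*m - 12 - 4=16*b^3 + b^2*(22*m - 84) + b*(-19*m^2 + 4*m + 84) + 2*m^3 + 4*m^2 - 8*m - 16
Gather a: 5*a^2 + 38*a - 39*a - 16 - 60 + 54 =5*a^2 - a - 22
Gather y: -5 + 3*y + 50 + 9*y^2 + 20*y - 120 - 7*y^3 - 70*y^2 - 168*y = -7*y^3 - 61*y^2 - 145*y - 75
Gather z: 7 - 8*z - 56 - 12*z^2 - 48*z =-12*z^2 - 56*z - 49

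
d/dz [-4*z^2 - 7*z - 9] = -8*z - 7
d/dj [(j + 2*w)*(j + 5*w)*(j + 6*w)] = 3*j^2 + 26*j*w + 52*w^2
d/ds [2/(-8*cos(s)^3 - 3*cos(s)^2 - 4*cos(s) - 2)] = 4*(12*sin(s)^2 - 3*cos(s) - 14)*sin(s)/(8*cos(s)^3 + 3*cos(s)^2 + 4*cos(s) + 2)^2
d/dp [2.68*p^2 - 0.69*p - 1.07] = 5.36*p - 0.69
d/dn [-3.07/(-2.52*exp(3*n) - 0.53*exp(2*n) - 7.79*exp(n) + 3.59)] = (-23.2092*exp(2*n) - 3.2542*exp(n) - 23.9153)*exp(n)/(2.52*exp(3*n) + 0.53*exp(2*n) + 7.79*exp(n) - 3.59)^2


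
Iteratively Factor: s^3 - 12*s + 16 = (s + 4)*(s^2 - 4*s + 4) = (s - 2)*(s + 4)*(s - 2)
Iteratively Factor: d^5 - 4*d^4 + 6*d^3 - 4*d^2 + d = (d)*(d^4 - 4*d^3 + 6*d^2 - 4*d + 1) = d*(d - 1)*(d^3 - 3*d^2 + 3*d - 1) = d*(d - 1)^2*(d^2 - 2*d + 1) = d*(d - 1)^3*(d - 1)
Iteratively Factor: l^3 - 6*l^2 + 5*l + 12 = (l + 1)*(l^2 - 7*l + 12) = (l - 3)*(l + 1)*(l - 4)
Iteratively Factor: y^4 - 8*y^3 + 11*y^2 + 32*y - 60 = (y - 5)*(y^3 - 3*y^2 - 4*y + 12) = (y - 5)*(y + 2)*(y^2 - 5*y + 6) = (y - 5)*(y - 3)*(y + 2)*(y - 2)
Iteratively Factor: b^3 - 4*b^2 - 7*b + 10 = (b - 5)*(b^2 + b - 2) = (b - 5)*(b - 1)*(b + 2)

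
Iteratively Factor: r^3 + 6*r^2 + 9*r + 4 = (r + 1)*(r^2 + 5*r + 4) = (r + 1)^2*(r + 4)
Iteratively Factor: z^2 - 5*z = (z)*(z - 5)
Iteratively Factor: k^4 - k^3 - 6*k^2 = (k + 2)*(k^3 - 3*k^2) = (k - 3)*(k + 2)*(k^2) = k*(k - 3)*(k + 2)*(k)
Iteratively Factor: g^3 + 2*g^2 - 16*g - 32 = (g - 4)*(g^2 + 6*g + 8) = (g - 4)*(g + 4)*(g + 2)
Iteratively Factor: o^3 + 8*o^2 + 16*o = (o + 4)*(o^2 + 4*o) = (o + 4)^2*(o)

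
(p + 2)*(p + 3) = p^2 + 5*p + 6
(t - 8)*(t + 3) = t^2 - 5*t - 24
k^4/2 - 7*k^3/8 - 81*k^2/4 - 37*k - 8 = (k/2 + 1)*(k - 8)*(k + 1/4)*(k + 4)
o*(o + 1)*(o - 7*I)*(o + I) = o^4 + o^3 - 6*I*o^3 + 7*o^2 - 6*I*o^2 + 7*o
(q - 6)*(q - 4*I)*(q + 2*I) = q^3 - 6*q^2 - 2*I*q^2 + 8*q + 12*I*q - 48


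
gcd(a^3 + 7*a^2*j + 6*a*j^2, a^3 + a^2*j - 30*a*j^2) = a^2 + 6*a*j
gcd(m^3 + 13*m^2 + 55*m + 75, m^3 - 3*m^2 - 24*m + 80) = m + 5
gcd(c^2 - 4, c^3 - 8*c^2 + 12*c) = c - 2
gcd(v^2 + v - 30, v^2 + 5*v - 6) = v + 6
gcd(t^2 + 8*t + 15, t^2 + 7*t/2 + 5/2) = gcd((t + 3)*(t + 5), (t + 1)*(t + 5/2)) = 1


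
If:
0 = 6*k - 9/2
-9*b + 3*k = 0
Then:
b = 1/4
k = 3/4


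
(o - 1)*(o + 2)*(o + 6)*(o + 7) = o^4 + 14*o^3 + 53*o^2 + 16*o - 84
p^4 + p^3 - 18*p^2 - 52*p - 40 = (p - 5)*(p + 2)^3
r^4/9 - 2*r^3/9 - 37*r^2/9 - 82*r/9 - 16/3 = (r/3 + 1/3)*(r/3 + 1)*(r - 8)*(r + 2)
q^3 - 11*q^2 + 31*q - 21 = (q - 7)*(q - 3)*(q - 1)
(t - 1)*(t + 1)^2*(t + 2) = t^4 + 3*t^3 + t^2 - 3*t - 2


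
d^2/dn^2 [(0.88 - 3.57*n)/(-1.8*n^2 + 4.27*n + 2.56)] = ((33.6558 - 38.556*n)*(-1.8*n^2 + 4.27*n + 2.56) - (3.57*n - 0.88)*(3.6*n - 4.27)*(7.2*n - 8.54))/(-1.8*n^2 + 4.27*n + 2.56)^3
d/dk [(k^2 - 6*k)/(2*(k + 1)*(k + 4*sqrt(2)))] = (k*(6 - k)*(k + 1) + k*(6 - k)*(k + 4*sqrt(2)) + 2*(k - 3)*(k + 1)*(k + 4*sqrt(2)))/(2*(k + 1)^2*(k + 4*sqrt(2))^2)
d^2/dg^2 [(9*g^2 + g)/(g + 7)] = 868/(g^3 + 21*g^2 + 147*g + 343)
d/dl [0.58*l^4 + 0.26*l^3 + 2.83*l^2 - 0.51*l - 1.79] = 2.32*l^3 + 0.78*l^2 + 5.66*l - 0.51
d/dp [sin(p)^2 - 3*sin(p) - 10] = (2*sin(p) - 3)*cos(p)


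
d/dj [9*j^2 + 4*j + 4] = 18*j + 4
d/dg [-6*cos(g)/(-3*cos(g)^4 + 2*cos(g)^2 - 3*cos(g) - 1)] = 6*(9*sin(g)^4 - 16*sin(g)^2 + 6)*sin(g)/(3*cos(g)^4 - 2*cos(g)^2 + 3*cos(g) + 1)^2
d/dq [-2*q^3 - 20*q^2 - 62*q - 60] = -6*q^2 - 40*q - 62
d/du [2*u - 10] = 2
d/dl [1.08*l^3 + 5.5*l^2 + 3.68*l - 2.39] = 3.24*l^2 + 11.0*l + 3.68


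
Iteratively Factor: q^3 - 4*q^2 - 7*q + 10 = (q + 2)*(q^2 - 6*q + 5) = (q - 5)*(q + 2)*(q - 1)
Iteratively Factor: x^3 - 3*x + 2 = (x + 2)*(x^2 - 2*x + 1) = (x - 1)*(x + 2)*(x - 1)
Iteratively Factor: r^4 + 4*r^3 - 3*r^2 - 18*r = (r - 2)*(r^3 + 6*r^2 + 9*r) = (r - 2)*(r + 3)*(r^2 + 3*r) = r*(r - 2)*(r + 3)*(r + 3)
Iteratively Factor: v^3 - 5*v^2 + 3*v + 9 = (v - 3)*(v^2 - 2*v - 3) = (v - 3)^2*(v + 1)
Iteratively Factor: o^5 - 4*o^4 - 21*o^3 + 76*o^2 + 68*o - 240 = (o + 2)*(o^4 - 6*o^3 - 9*o^2 + 94*o - 120) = (o - 2)*(o + 2)*(o^3 - 4*o^2 - 17*o + 60) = (o - 3)*(o - 2)*(o + 2)*(o^2 - o - 20) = (o - 3)*(o - 2)*(o + 2)*(o + 4)*(o - 5)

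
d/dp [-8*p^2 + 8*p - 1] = 8 - 16*p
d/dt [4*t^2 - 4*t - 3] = 8*t - 4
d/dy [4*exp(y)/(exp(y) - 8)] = -32*exp(y)/(exp(2*y) - 16*exp(y) + 64)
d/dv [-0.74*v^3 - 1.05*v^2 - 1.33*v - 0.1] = -2.22*v^2 - 2.1*v - 1.33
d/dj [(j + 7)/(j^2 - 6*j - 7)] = (j^2 - 6*j - 2*(j - 3)*(j + 7) - 7)/(-j^2 + 6*j + 7)^2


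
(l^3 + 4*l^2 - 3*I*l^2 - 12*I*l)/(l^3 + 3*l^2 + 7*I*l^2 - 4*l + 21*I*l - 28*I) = l*(l - 3*I)/(l^2 + l*(-1 + 7*I) - 7*I)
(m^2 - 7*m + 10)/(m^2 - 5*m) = (m - 2)/m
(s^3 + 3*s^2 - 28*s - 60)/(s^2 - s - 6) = (s^2 + s - 30)/(s - 3)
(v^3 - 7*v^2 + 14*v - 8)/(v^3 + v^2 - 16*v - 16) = (v^2 - 3*v + 2)/(v^2 + 5*v + 4)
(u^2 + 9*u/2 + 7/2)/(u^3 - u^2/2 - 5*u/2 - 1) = (2*u + 7)/(2*u^2 - 3*u - 2)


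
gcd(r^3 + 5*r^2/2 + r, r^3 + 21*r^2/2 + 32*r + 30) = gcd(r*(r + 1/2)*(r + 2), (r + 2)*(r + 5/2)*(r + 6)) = r + 2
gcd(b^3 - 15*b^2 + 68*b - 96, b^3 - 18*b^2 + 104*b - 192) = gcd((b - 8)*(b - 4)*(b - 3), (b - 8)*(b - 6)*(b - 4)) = b^2 - 12*b + 32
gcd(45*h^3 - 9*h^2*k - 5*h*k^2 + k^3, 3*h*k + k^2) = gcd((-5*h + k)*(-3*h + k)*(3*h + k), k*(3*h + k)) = 3*h + k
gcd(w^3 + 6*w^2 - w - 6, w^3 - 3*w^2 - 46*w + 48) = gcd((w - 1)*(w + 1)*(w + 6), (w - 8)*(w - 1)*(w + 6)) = w^2 + 5*w - 6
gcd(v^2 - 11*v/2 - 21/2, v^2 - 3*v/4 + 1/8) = 1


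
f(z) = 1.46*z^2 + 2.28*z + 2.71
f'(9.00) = 28.56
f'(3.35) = 12.06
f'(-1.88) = -3.21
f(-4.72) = 24.47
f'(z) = 2.92*z + 2.28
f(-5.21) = 30.46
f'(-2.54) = -5.14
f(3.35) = 26.73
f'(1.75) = 7.39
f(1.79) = 11.47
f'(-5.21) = -12.93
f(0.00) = 2.71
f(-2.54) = 6.34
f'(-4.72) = -11.50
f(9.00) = 141.49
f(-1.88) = 3.58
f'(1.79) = 7.51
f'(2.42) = 9.35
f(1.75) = 11.17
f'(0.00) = 2.28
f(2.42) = 16.78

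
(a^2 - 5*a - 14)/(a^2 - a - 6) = (a - 7)/(a - 3)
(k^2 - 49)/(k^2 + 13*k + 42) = (k - 7)/(k + 6)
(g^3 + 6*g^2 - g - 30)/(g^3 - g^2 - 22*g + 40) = (g + 3)/(g - 4)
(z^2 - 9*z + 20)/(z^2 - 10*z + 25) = (z - 4)/(z - 5)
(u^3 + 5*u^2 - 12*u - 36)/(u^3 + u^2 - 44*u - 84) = (u - 3)/(u - 7)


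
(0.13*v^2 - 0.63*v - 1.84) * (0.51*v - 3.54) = 0.0663*v^3 - 0.7815*v^2 + 1.2918*v + 6.5136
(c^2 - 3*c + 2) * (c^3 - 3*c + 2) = c^5 - 3*c^4 - c^3 + 11*c^2 - 12*c + 4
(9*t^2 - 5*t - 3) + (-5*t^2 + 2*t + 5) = 4*t^2 - 3*t + 2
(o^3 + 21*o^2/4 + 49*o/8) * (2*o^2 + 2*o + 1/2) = 2*o^5 + 25*o^4/2 + 93*o^3/4 + 119*o^2/8 + 49*o/16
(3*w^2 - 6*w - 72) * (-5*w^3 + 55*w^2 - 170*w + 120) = -15*w^5 + 195*w^4 - 480*w^3 - 2580*w^2 + 11520*w - 8640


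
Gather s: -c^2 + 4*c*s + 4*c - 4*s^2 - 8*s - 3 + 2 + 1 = -c^2 + 4*c - 4*s^2 + s*(4*c - 8)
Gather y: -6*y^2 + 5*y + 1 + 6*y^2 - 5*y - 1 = 0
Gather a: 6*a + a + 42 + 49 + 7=7*a + 98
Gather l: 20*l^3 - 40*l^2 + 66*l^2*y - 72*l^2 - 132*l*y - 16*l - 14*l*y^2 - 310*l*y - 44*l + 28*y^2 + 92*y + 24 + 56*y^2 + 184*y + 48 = 20*l^3 + l^2*(66*y - 112) + l*(-14*y^2 - 442*y - 60) + 84*y^2 + 276*y + 72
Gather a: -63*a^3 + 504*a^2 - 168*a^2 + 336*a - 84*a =-63*a^3 + 336*a^2 + 252*a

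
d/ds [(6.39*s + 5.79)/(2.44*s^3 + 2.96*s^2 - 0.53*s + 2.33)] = (-31.1832*s^3 - 61.2972*s^2 - 34.2768*s + 17.9574)/(5.9536*s^6 + 14.4448*s^5 + 6.1752*s^4 + 8.2328*s^3 + 14.0745*s^2 - 2.4698*s + 5.4289)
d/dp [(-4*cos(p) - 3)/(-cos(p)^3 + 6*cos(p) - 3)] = 4*(-111*sin(p) + 8*sin(2*p) + 9*sin(3*p) + 4*sin(4*p))/(21*cos(p) - cos(3*p) - 12)^2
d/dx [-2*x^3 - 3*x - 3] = -6*x^2 - 3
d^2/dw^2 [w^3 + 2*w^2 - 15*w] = 6*w + 4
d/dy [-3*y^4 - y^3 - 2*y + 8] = -12*y^3 - 3*y^2 - 2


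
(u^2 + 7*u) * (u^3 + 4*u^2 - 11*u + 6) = u^5 + 11*u^4 + 17*u^3 - 71*u^2 + 42*u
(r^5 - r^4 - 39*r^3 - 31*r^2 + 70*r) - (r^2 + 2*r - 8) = r^5 - r^4 - 39*r^3 - 32*r^2 + 68*r + 8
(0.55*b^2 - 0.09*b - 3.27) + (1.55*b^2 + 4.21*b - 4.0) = 2.1*b^2 + 4.12*b - 7.27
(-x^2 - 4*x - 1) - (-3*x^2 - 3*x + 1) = 2*x^2 - x - 2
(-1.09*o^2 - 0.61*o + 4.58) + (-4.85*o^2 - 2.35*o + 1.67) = -5.94*o^2 - 2.96*o + 6.25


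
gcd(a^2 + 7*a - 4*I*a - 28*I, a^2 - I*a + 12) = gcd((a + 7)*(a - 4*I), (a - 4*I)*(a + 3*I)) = a - 4*I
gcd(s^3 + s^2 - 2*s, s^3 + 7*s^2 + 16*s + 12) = s + 2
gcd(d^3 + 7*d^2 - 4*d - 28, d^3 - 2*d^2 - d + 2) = d - 2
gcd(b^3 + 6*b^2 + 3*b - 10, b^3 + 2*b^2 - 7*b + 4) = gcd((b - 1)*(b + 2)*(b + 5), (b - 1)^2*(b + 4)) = b - 1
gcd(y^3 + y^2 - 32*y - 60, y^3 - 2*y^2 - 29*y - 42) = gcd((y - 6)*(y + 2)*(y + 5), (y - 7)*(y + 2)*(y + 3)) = y + 2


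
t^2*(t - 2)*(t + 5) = t^4 + 3*t^3 - 10*t^2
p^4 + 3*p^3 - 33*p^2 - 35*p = p*(p - 5)*(p + 1)*(p + 7)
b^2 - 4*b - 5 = (b - 5)*(b + 1)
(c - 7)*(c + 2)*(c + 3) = c^3 - 2*c^2 - 29*c - 42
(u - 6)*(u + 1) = u^2 - 5*u - 6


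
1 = 1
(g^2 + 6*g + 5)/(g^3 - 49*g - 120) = (g + 1)/(g^2 - 5*g - 24)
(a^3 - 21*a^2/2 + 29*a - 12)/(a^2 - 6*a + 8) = (a^2 - 13*a/2 + 3)/(a - 2)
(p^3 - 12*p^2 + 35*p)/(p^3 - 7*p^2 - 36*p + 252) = p*(p - 5)/(p^2 - 36)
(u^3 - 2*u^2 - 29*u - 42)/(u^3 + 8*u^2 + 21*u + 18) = (u - 7)/(u + 3)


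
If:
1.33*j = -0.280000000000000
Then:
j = -0.21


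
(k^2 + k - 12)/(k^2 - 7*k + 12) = (k + 4)/(k - 4)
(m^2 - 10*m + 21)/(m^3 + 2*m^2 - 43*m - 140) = (m - 3)/(m^2 + 9*m + 20)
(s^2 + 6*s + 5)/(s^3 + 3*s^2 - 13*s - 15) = 1/(s - 3)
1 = 1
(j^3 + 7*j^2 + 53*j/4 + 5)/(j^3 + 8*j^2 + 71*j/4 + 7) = (2*j + 5)/(2*j + 7)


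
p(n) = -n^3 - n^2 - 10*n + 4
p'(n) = -3*n^2 - 2*n - 10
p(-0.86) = 12.50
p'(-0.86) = -10.50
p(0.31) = 0.77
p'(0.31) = -10.91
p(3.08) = -65.50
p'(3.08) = -44.62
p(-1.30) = 17.51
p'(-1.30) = -12.47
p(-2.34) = 34.74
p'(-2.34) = -21.75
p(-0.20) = 5.97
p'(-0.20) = -9.72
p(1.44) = -15.46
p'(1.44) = -19.10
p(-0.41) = 8.00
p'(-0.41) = -9.68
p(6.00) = -308.00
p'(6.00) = -130.00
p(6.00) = -308.00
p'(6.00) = -130.00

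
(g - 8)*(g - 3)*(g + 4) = g^3 - 7*g^2 - 20*g + 96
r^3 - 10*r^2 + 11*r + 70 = (r - 7)*(r - 5)*(r + 2)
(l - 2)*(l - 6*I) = l^2 - 2*l - 6*I*l + 12*I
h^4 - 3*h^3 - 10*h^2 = h^2*(h - 5)*(h + 2)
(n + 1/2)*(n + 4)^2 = n^3 + 17*n^2/2 + 20*n + 8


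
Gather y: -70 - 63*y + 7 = -63*y - 63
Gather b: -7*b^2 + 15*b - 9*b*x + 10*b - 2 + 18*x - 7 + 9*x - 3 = -7*b^2 + b*(25 - 9*x) + 27*x - 12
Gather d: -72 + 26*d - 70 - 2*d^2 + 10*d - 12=-2*d^2 + 36*d - 154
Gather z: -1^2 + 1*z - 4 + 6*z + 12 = 7*z + 7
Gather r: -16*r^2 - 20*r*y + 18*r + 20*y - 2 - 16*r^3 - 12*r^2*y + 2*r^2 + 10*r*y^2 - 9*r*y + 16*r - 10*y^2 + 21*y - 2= -16*r^3 + r^2*(-12*y - 14) + r*(10*y^2 - 29*y + 34) - 10*y^2 + 41*y - 4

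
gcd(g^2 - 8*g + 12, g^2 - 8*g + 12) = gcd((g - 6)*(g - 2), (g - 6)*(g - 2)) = g^2 - 8*g + 12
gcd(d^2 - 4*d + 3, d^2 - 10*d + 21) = d - 3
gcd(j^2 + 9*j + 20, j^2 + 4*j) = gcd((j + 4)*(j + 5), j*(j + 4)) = j + 4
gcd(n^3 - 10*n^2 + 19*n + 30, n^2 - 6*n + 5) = n - 5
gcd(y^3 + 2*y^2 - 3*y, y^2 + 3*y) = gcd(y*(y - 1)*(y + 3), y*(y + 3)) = y^2 + 3*y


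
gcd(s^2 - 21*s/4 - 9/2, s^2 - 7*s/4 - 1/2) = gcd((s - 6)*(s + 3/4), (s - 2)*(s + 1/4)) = 1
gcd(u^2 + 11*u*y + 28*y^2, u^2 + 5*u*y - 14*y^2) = u + 7*y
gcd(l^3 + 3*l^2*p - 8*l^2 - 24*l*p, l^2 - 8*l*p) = l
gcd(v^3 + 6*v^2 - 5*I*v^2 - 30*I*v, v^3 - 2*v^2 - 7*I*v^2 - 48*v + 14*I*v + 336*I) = v + 6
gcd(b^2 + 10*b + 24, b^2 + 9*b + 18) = b + 6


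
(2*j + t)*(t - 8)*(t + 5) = 2*j*t^2 - 6*j*t - 80*j + t^3 - 3*t^2 - 40*t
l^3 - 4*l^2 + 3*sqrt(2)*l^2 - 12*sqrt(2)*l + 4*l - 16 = (l - 4)*(l + sqrt(2))*(l + 2*sqrt(2))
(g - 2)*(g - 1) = g^2 - 3*g + 2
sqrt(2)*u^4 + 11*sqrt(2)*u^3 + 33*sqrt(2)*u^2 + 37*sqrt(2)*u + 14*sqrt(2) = (u + 1)*(u + 2)*(u + 7)*(sqrt(2)*u + sqrt(2))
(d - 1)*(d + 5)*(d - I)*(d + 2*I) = d^4 + 4*d^3 + I*d^3 - 3*d^2 + 4*I*d^2 + 8*d - 5*I*d - 10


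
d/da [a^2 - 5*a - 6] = 2*a - 5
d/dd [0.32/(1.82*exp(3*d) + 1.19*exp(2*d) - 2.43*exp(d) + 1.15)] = (-1.7472*exp(2*d) - 0.7616*exp(d) + 0.7776)*exp(d)/(1.82*exp(3*d) + 1.19*exp(2*d) - 2.43*exp(d) + 1.15)^2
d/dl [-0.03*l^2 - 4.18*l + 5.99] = -0.06*l - 4.18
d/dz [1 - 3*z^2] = -6*z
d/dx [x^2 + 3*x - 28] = 2*x + 3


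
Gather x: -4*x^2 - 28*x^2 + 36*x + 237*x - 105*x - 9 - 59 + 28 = -32*x^2 + 168*x - 40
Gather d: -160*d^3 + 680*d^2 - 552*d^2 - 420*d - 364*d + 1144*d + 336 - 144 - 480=-160*d^3 + 128*d^2 + 360*d - 288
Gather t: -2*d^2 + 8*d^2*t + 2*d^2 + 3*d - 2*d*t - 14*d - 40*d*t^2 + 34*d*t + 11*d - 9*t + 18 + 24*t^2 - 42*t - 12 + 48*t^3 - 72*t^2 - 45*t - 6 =48*t^3 + t^2*(-40*d - 48) + t*(8*d^2 + 32*d - 96)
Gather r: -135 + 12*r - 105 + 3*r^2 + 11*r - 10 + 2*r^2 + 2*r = 5*r^2 + 25*r - 250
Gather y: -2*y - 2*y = -4*y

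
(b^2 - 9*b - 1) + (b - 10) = b^2 - 8*b - 11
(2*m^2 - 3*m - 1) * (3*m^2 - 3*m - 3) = 6*m^4 - 15*m^3 + 12*m + 3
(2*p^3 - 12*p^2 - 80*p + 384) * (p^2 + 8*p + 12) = 2*p^5 + 4*p^4 - 152*p^3 - 400*p^2 + 2112*p + 4608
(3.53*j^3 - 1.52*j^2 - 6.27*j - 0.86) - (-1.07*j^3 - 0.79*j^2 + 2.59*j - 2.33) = 4.6*j^3 - 0.73*j^2 - 8.86*j + 1.47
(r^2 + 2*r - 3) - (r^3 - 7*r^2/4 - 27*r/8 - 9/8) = -r^3 + 11*r^2/4 + 43*r/8 - 15/8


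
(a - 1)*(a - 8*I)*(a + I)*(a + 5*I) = a^4 - a^3 - 2*I*a^3 + 43*a^2 + 2*I*a^2 - 43*a + 40*I*a - 40*I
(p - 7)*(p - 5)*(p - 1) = p^3 - 13*p^2 + 47*p - 35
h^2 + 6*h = h*(h + 6)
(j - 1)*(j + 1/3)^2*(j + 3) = j^4 + 8*j^3/3 - 14*j^2/9 - 16*j/9 - 1/3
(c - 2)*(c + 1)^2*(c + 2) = c^4 + 2*c^3 - 3*c^2 - 8*c - 4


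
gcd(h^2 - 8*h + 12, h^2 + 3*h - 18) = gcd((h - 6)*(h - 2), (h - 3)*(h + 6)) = 1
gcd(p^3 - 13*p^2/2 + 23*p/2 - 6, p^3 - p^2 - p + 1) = p - 1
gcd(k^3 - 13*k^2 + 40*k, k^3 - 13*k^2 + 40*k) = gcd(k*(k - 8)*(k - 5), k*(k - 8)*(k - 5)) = k^3 - 13*k^2 + 40*k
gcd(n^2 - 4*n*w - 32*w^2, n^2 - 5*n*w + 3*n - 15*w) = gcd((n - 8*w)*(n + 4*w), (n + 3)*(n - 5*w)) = 1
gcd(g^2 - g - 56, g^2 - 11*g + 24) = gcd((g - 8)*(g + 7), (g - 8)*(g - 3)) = g - 8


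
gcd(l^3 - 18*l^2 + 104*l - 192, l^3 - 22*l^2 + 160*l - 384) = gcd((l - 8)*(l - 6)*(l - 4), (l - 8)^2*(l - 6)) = l^2 - 14*l + 48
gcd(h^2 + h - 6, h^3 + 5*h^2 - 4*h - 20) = h - 2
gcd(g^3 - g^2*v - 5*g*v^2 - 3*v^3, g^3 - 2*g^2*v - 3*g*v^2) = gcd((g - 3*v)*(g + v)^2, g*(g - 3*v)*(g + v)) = -g^2 + 2*g*v + 3*v^2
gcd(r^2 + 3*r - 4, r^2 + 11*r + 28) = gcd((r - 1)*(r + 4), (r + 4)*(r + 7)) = r + 4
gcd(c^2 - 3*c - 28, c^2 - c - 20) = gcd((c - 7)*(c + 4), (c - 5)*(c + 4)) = c + 4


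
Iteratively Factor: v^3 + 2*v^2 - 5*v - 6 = (v + 3)*(v^2 - v - 2) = (v - 2)*(v + 3)*(v + 1)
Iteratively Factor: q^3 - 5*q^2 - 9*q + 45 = (q - 3)*(q^2 - 2*q - 15) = (q - 5)*(q - 3)*(q + 3)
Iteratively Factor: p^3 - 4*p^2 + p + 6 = (p - 2)*(p^2 - 2*p - 3) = (p - 3)*(p - 2)*(p + 1)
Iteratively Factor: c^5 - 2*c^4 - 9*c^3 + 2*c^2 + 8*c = (c - 1)*(c^4 - c^3 - 10*c^2 - 8*c) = (c - 1)*(c + 1)*(c^3 - 2*c^2 - 8*c) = (c - 4)*(c - 1)*(c + 1)*(c^2 + 2*c) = (c - 4)*(c - 1)*(c + 1)*(c + 2)*(c)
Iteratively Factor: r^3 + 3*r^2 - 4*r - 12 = (r + 3)*(r^2 - 4) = (r - 2)*(r + 3)*(r + 2)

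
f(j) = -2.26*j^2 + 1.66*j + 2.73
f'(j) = 1.66 - 4.52*j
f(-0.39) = 1.74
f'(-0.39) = 3.42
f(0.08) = 2.85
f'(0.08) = 1.30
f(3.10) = -13.84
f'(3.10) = -12.35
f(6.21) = -74.12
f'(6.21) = -26.41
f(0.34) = 3.03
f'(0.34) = 0.12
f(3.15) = -14.47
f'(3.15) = -12.58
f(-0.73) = 0.31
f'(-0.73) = 4.96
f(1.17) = 1.58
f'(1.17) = -3.63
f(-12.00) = -342.63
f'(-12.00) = 55.90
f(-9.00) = -195.27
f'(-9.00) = 42.34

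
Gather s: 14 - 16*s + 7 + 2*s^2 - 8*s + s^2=3*s^2 - 24*s + 21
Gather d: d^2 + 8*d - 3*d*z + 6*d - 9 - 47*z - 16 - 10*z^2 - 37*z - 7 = d^2 + d*(14 - 3*z) - 10*z^2 - 84*z - 32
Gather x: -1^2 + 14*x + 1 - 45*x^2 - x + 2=-45*x^2 + 13*x + 2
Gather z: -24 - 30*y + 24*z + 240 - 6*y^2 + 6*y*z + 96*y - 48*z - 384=-6*y^2 + 66*y + z*(6*y - 24) - 168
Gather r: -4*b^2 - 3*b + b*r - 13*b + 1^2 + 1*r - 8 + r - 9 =-4*b^2 - 16*b + r*(b + 2) - 16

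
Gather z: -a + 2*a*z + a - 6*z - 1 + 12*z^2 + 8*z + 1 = 12*z^2 + z*(2*a + 2)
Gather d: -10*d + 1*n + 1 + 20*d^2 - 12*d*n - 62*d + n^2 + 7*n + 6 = 20*d^2 + d*(-12*n - 72) + n^2 + 8*n + 7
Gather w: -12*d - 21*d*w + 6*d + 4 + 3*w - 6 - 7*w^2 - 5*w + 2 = -6*d - 7*w^2 + w*(-21*d - 2)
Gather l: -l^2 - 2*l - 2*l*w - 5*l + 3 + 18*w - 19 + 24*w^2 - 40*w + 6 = -l^2 + l*(-2*w - 7) + 24*w^2 - 22*w - 10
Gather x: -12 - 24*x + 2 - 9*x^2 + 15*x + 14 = -9*x^2 - 9*x + 4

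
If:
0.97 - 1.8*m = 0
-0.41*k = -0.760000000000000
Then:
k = 1.85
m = 0.54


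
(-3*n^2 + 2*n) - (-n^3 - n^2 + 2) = n^3 - 2*n^2 + 2*n - 2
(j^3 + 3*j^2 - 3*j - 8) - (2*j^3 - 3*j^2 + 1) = -j^3 + 6*j^2 - 3*j - 9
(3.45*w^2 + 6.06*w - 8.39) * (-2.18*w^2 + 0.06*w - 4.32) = -7.521*w^4 - 13.0038*w^3 + 3.7498*w^2 - 26.6826*w + 36.2448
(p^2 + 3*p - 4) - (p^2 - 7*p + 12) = 10*p - 16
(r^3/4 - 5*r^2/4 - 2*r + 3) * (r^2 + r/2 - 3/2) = r^5/4 - 9*r^4/8 - 3*r^3 + 31*r^2/8 + 9*r/2 - 9/2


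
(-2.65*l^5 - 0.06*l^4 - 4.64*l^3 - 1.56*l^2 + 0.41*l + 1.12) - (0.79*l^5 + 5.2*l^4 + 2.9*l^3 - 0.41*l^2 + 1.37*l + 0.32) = -3.44*l^5 - 5.26*l^4 - 7.54*l^3 - 1.15*l^2 - 0.96*l + 0.8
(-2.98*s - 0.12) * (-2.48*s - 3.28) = 7.3904*s^2 + 10.072*s + 0.3936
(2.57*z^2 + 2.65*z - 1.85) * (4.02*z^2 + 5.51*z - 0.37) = 10.3314*z^4 + 24.8137*z^3 + 6.2136*z^2 - 11.174*z + 0.6845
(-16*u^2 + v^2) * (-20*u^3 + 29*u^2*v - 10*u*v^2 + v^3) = 320*u^5 - 464*u^4*v + 140*u^3*v^2 + 13*u^2*v^3 - 10*u*v^4 + v^5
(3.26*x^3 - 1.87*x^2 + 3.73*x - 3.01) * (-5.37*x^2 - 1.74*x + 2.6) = -17.5062*x^5 + 4.3695*x^4 - 8.3003*x^3 + 4.8115*x^2 + 14.9354*x - 7.826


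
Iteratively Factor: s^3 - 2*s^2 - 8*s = (s)*(s^2 - 2*s - 8) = s*(s + 2)*(s - 4)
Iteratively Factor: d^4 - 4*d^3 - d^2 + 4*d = (d)*(d^3 - 4*d^2 - d + 4) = d*(d - 4)*(d^2 - 1) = d*(d - 4)*(d + 1)*(d - 1)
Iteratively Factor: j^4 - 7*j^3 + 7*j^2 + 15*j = (j - 3)*(j^3 - 4*j^2 - 5*j) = (j - 5)*(j - 3)*(j^2 + j) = j*(j - 5)*(j - 3)*(j + 1)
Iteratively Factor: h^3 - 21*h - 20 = (h - 5)*(h^2 + 5*h + 4) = (h - 5)*(h + 4)*(h + 1)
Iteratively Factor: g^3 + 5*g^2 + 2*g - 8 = (g + 2)*(g^2 + 3*g - 4) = (g + 2)*(g + 4)*(g - 1)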